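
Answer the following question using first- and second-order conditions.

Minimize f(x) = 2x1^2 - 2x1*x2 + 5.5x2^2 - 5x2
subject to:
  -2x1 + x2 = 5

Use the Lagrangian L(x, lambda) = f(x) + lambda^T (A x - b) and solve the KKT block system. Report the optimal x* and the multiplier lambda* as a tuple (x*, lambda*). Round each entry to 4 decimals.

Form the Lagrangian:
  L(x, lambda) = (1/2) x^T Q x + c^T x + lambda^T (A x - b)
Stationarity (grad_x L = 0): Q x + c + A^T lambda = 0.
Primal feasibility: A x = b.

This gives the KKT block system:
  [ Q   A^T ] [ x     ]   [-c ]
  [ A    0  ] [ lambda ] = [ b ]

Solving the linear system:
  x*      = (-2.25, 0.5)
  lambda* = (-5)
  f(x*)   = 11.25

x* = (-2.25, 0.5), lambda* = (-5)


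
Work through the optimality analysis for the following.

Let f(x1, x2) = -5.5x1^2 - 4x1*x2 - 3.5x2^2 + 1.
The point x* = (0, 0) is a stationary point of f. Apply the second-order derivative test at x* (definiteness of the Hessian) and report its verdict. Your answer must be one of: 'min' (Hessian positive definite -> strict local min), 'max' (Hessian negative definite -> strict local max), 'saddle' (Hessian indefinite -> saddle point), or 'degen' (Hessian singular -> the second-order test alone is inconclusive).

Compute the Hessian H = grad^2 f:
  H = [[-11, -4], [-4, -7]]
Verify stationarity: grad f(x*) = H x* + g = (0, 0).
Eigenvalues of H: -13.4721, -4.5279.
Both eigenvalues < 0, so H is negative definite -> x* is a strict local max.

max


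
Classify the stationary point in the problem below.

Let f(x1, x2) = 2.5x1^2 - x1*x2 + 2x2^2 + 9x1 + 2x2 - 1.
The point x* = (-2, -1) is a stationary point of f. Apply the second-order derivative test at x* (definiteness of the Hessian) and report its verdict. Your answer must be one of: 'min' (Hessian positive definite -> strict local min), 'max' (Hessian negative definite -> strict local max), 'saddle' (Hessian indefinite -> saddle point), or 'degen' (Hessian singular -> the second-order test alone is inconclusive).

Compute the Hessian H = grad^2 f:
  H = [[5, -1], [-1, 4]]
Verify stationarity: grad f(x*) = H x* + g = (0, 0).
Eigenvalues of H: 3.382, 5.618.
Both eigenvalues > 0, so H is positive definite -> x* is a strict local min.

min


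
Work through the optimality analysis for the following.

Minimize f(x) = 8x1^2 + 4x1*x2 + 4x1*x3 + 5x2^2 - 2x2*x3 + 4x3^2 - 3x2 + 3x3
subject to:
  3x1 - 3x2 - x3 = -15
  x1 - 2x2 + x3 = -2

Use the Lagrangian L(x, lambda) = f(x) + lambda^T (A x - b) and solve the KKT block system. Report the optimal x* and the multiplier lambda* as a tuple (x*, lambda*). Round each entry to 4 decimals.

Form the Lagrangian:
  L(x, lambda) = (1/2) x^T Q x + c^T x + lambda^T (A x - b)
Stationarity (grad_x L = 0): Q x + c + A^T lambda = 0.
Primal feasibility: A x = b.

This gives the KKT block system:
  [ Q   A^T ] [ x     ]   [-c ]
  [ A    0  ] [ lambda ] = [ b ]

Solving the linear system:
  x*      = (-2.0451, 1.7639, 3.5729)
  lambda* = (7.8125, -12.0625)
  f(x*)   = 49.2448

x* = (-2.0451, 1.7639, 3.5729), lambda* = (7.8125, -12.0625)


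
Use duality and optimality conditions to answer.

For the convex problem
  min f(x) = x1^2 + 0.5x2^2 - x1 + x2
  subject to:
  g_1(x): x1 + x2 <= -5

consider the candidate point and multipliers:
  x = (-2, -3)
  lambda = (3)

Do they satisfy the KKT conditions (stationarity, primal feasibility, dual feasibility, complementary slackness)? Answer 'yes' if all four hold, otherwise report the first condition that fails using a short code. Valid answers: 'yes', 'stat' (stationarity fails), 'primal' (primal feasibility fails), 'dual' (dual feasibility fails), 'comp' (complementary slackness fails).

Gradient of f: grad f(x) = Q x + c = (-5, -2)
Constraint values g_i(x) = a_i^T x - b_i:
  g_1((-2, -3)) = 0
Stationarity residual: grad f(x) + sum_i lambda_i a_i = (-2, 1)
  -> stationarity FAILS
Primal feasibility (all g_i <= 0): OK
Dual feasibility (all lambda_i >= 0): OK
Complementary slackness (lambda_i * g_i(x) = 0 for all i): OK

Verdict: the first failing condition is stationarity -> stat.

stat


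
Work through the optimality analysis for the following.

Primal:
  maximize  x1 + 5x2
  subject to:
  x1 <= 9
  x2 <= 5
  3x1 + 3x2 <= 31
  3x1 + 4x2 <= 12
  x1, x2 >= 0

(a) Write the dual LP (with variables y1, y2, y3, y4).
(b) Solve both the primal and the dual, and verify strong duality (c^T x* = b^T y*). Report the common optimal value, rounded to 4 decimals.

The standard primal-dual pair for 'max c^T x s.t. A x <= b, x >= 0' is:
  Dual:  min b^T y  s.t.  A^T y >= c,  y >= 0.

So the dual LP is:
  minimize  9y1 + 5y2 + 31y3 + 12y4
  subject to:
    y1 + 3y3 + 3y4 >= 1
    y2 + 3y3 + 4y4 >= 5
    y1, y2, y3, y4 >= 0

Solving the primal: x* = (0, 3).
  primal value c^T x* = 15.
Solving the dual: y* = (0, 0, 0, 1.25).
  dual value b^T y* = 15.
Strong duality: c^T x* = b^T y*. Confirmed.

15


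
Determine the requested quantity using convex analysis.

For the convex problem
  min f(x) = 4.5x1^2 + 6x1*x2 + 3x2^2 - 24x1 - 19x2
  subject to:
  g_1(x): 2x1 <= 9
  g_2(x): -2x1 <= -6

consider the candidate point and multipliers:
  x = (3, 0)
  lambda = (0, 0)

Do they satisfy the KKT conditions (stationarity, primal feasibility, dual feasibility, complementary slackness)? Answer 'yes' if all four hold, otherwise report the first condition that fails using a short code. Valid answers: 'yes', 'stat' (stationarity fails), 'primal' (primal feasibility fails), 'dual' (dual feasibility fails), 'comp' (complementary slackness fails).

Gradient of f: grad f(x) = Q x + c = (3, -1)
Constraint values g_i(x) = a_i^T x - b_i:
  g_1((3, 0)) = -3
  g_2((3, 0)) = 0
Stationarity residual: grad f(x) + sum_i lambda_i a_i = (3, -1)
  -> stationarity FAILS
Primal feasibility (all g_i <= 0): OK
Dual feasibility (all lambda_i >= 0): OK
Complementary slackness (lambda_i * g_i(x) = 0 for all i): OK

Verdict: the first failing condition is stationarity -> stat.

stat


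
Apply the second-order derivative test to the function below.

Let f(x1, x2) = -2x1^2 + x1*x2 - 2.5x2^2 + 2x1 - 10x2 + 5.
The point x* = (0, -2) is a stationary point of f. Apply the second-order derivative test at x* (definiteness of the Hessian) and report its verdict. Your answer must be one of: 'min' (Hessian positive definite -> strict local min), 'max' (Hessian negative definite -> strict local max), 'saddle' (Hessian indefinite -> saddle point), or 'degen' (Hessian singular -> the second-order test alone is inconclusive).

Compute the Hessian H = grad^2 f:
  H = [[-4, 1], [1, -5]]
Verify stationarity: grad f(x*) = H x* + g = (0, 0).
Eigenvalues of H: -5.618, -3.382.
Both eigenvalues < 0, so H is negative definite -> x* is a strict local max.

max


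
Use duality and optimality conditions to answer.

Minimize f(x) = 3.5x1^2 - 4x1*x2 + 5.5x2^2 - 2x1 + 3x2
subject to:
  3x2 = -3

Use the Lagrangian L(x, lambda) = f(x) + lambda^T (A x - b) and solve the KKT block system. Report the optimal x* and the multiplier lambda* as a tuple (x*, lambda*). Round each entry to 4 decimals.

Form the Lagrangian:
  L(x, lambda) = (1/2) x^T Q x + c^T x + lambda^T (A x - b)
Stationarity (grad_x L = 0): Q x + c + A^T lambda = 0.
Primal feasibility: A x = b.

This gives the KKT block system:
  [ Q   A^T ] [ x     ]   [-c ]
  [ A    0  ] [ lambda ] = [ b ]

Solving the linear system:
  x*      = (-0.2857, -1)
  lambda* = (2.2857)
  f(x*)   = 2.2143

x* = (-0.2857, -1), lambda* = (2.2857)


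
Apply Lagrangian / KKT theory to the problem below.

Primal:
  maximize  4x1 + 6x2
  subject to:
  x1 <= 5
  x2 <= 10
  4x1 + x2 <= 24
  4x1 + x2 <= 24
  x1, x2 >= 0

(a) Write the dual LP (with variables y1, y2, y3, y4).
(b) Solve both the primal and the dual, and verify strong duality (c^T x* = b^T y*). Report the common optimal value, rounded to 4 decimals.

The standard primal-dual pair for 'max c^T x s.t. A x <= b, x >= 0' is:
  Dual:  min b^T y  s.t.  A^T y >= c,  y >= 0.

So the dual LP is:
  minimize  5y1 + 10y2 + 24y3 + 24y4
  subject to:
    y1 + 4y3 + 4y4 >= 4
    y2 + y3 + y4 >= 6
    y1, y2, y3, y4 >= 0

Solving the primal: x* = (3.5, 10).
  primal value c^T x* = 74.
Solving the dual: y* = (0, 5, 1, 0).
  dual value b^T y* = 74.
Strong duality: c^T x* = b^T y*. Confirmed.

74


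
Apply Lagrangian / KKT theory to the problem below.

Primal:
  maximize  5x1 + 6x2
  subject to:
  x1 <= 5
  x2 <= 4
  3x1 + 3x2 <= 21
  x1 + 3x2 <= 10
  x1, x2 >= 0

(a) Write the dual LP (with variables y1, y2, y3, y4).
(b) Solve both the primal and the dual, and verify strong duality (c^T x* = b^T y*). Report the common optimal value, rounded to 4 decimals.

The standard primal-dual pair for 'max c^T x s.t. A x <= b, x >= 0' is:
  Dual:  min b^T y  s.t.  A^T y >= c,  y >= 0.

So the dual LP is:
  minimize  5y1 + 4y2 + 21y3 + 10y4
  subject to:
    y1 + 3y3 + y4 >= 5
    y2 + 3y3 + 3y4 >= 6
    y1, y2, y3, y4 >= 0

Solving the primal: x* = (5, 1.6667).
  primal value c^T x* = 35.
Solving the dual: y* = (3, 0, 0, 2).
  dual value b^T y* = 35.
Strong duality: c^T x* = b^T y*. Confirmed.

35


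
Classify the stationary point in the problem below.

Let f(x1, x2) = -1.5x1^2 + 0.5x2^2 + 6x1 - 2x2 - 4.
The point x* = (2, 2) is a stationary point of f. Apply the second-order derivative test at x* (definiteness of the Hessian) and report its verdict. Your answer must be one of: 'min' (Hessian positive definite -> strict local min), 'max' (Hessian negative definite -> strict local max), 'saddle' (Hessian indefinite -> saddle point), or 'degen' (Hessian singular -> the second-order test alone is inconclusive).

Compute the Hessian H = grad^2 f:
  H = [[-3, 0], [0, 1]]
Verify stationarity: grad f(x*) = H x* + g = (0, 0).
Eigenvalues of H: -3, 1.
Eigenvalues have mixed signs, so H is indefinite -> x* is a saddle point.

saddle


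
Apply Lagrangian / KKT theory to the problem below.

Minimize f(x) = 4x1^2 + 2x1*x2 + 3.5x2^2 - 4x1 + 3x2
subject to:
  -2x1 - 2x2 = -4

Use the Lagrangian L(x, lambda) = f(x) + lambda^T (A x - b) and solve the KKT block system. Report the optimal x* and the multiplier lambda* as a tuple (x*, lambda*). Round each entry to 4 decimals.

Form the Lagrangian:
  L(x, lambda) = (1/2) x^T Q x + c^T x + lambda^T (A x - b)
Stationarity (grad_x L = 0): Q x + c + A^T lambda = 0.
Primal feasibility: A x = b.

This gives the KKT block system:
  [ Q   A^T ] [ x     ]   [-c ]
  [ A    0  ] [ lambda ] = [ b ]

Solving the linear system:
  x*      = (1.5455, 0.4545)
  lambda* = (4.6364)
  f(x*)   = 6.8636

x* = (1.5455, 0.4545), lambda* = (4.6364)


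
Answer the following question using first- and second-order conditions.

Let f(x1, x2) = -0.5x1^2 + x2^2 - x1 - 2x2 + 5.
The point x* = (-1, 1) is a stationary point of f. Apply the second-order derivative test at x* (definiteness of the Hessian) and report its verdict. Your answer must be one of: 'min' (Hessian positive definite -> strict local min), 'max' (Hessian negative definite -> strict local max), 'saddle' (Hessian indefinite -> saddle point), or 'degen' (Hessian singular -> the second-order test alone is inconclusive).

Compute the Hessian H = grad^2 f:
  H = [[-1, 0], [0, 2]]
Verify stationarity: grad f(x*) = H x* + g = (0, 0).
Eigenvalues of H: -1, 2.
Eigenvalues have mixed signs, so H is indefinite -> x* is a saddle point.

saddle


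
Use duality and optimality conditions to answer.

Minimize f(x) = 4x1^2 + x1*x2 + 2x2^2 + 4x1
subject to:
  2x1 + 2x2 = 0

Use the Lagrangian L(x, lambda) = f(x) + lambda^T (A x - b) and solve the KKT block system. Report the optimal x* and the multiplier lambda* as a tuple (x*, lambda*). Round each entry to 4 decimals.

Form the Lagrangian:
  L(x, lambda) = (1/2) x^T Q x + c^T x + lambda^T (A x - b)
Stationarity (grad_x L = 0): Q x + c + A^T lambda = 0.
Primal feasibility: A x = b.

This gives the KKT block system:
  [ Q   A^T ] [ x     ]   [-c ]
  [ A    0  ] [ lambda ] = [ b ]

Solving the linear system:
  x*      = (-0.4, 0.4)
  lambda* = (-0.6)
  f(x*)   = -0.8

x* = (-0.4, 0.4), lambda* = (-0.6)


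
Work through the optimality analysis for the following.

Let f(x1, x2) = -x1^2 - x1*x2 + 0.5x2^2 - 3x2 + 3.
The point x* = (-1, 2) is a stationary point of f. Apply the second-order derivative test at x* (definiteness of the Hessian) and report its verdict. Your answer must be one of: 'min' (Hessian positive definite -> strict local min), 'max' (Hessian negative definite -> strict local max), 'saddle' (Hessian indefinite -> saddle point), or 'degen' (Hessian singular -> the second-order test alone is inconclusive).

Compute the Hessian H = grad^2 f:
  H = [[-2, -1], [-1, 1]]
Verify stationarity: grad f(x*) = H x* + g = (0, 0).
Eigenvalues of H: -2.3028, 1.3028.
Eigenvalues have mixed signs, so H is indefinite -> x* is a saddle point.

saddle


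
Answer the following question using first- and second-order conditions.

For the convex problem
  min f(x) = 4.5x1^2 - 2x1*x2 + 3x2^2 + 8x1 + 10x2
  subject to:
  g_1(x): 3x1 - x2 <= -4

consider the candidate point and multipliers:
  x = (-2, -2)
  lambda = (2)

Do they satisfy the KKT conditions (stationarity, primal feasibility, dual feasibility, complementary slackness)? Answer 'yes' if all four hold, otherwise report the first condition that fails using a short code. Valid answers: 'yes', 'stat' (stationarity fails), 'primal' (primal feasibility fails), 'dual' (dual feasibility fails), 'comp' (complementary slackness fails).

Gradient of f: grad f(x) = Q x + c = (-6, 2)
Constraint values g_i(x) = a_i^T x - b_i:
  g_1((-2, -2)) = 0
Stationarity residual: grad f(x) + sum_i lambda_i a_i = (0, 0)
  -> stationarity OK
Primal feasibility (all g_i <= 0): OK
Dual feasibility (all lambda_i >= 0): OK
Complementary slackness (lambda_i * g_i(x) = 0 for all i): OK

Verdict: yes, KKT holds.

yes


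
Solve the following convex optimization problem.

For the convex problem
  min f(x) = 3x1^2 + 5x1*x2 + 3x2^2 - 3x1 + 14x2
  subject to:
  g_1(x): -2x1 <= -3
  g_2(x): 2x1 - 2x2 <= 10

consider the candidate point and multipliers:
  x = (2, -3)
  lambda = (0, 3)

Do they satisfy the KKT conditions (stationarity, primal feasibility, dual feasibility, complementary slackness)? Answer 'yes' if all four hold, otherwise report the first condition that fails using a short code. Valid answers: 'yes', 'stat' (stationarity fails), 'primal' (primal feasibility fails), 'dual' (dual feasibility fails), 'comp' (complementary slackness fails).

Gradient of f: grad f(x) = Q x + c = (-6, 6)
Constraint values g_i(x) = a_i^T x - b_i:
  g_1((2, -3)) = -1
  g_2((2, -3)) = 0
Stationarity residual: grad f(x) + sum_i lambda_i a_i = (0, 0)
  -> stationarity OK
Primal feasibility (all g_i <= 0): OK
Dual feasibility (all lambda_i >= 0): OK
Complementary slackness (lambda_i * g_i(x) = 0 for all i): OK

Verdict: yes, KKT holds.

yes


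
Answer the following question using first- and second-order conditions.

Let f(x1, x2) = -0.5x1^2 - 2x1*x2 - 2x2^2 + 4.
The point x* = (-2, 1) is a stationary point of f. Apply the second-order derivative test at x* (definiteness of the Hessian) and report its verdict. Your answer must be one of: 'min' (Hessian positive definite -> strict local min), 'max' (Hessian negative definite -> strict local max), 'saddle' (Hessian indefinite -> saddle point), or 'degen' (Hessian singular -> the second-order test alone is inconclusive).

Compute the Hessian H = grad^2 f:
  H = [[-1, -2], [-2, -4]]
Verify stationarity: grad f(x*) = H x* + g = (0, 0).
Eigenvalues of H: -5, 0.
H has a zero eigenvalue (singular; negative semidefinite but not definite), so H is neither positive definite, negative definite, nor indefinite. The second-order test alone is inconclusive -> degen.
(Indeed, f is constant along the null direction of H through x*, so x* is not a strict local extremum.)

degen


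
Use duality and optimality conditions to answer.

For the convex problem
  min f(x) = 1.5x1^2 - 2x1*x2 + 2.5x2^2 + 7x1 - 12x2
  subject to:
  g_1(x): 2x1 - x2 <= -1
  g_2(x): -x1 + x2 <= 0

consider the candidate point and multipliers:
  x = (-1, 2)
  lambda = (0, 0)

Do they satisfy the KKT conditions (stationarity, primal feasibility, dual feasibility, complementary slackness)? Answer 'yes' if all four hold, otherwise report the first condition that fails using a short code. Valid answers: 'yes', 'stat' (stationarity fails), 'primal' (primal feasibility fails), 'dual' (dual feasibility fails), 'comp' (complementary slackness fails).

Gradient of f: grad f(x) = Q x + c = (0, 0)
Constraint values g_i(x) = a_i^T x - b_i:
  g_1((-1, 2)) = -3
  g_2((-1, 2)) = 3
Stationarity residual: grad f(x) + sum_i lambda_i a_i = (0, 0)
  -> stationarity OK
Primal feasibility (all g_i <= 0): FAILS
Dual feasibility (all lambda_i >= 0): OK
Complementary slackness (lambda_i * g_i(x) = 0 for all i): OK

Verdict: the first failing condition is primal_feasibility -> primal.

primal


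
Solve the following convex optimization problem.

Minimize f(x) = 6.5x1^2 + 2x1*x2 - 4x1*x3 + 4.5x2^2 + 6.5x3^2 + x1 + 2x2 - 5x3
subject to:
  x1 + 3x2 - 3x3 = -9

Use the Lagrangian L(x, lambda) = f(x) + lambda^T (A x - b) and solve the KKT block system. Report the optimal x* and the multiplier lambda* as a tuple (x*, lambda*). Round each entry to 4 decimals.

Form the Lagrangian:
  L(x, lambda) = (1/2) x^T Q x + c^T x + lambda^T (A x - b)
Stationarity (grad_x L = 0): Q x + c + A^T lambda = 0.
Primal feasibility: A x = b.

This gives the KKT block system:
  [ Q   A^T ] [ x     ]   [-c ]
  [ A    0  ] [ lambda ] = [ b ]

Solving the linear system:
  x*      = (0.3022, -1.6684, 1.4323)
  lambda* = (4.1371)
  f(x*)   = 13.5188

x* = (0.3022, -1.6684, 1.4323), lambda* = (4.1371)


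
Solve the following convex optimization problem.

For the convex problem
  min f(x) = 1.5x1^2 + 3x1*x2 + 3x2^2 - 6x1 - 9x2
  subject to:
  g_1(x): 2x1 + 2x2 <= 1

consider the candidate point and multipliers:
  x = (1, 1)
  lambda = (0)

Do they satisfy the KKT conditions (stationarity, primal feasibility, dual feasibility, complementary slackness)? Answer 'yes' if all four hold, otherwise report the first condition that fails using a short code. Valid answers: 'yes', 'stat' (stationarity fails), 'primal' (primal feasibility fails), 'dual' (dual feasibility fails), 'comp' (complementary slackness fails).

Gradient of f: grad f(x) = Q x + c = (0, 0)
Constraint values g_i(x) = a_i^T x - b_i:
  g_1((1, 1)) = 3
Stationarity residual: grad f(x) + sum_i lambda_i a_i = (0, 0)
  -> stationarity OK
Primal feasibility (all g_i <= 0): FAILS
Dual feasibility (all lambda_i >= 0): OK
Complementary slackness (lambda_i * g_i(x) = 0 for all i): OK

Verdict: the first failing condition is primal_feasibility -> primal.

primal


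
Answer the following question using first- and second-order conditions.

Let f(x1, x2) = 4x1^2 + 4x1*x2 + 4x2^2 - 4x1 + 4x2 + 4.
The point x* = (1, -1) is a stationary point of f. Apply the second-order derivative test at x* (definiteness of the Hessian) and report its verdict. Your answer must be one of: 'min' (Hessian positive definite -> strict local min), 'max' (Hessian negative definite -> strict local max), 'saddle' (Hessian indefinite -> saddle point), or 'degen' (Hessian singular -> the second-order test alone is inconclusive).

Compute the Hessian H = grad^2 f:
  H = [[8, 4], [4, 8]]
Verify stationarity: grad f(x*) = H x* + g = (0, 0).
Eigenvalues of H: 4, 12.
Both eigenvalues > 0, so H is positive definite -> x* is a strict local min.

min


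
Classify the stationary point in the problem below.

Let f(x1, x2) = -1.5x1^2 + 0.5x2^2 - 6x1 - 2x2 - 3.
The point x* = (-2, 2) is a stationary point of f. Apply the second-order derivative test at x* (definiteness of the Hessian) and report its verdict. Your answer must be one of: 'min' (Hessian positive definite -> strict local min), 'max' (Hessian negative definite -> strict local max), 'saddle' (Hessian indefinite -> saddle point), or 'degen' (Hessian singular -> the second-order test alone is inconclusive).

Compute the Hessian H = grad^2 f:
  H = [[-3, 0], [0, 1]]
Verify stationarity: grad f(x*) = H x* + g = (0, 0).
Eigenvalues of H: -3, 1.
Eigenvalues have mixed signs, so H is indefinite -> x* is a saddle point.

saddle


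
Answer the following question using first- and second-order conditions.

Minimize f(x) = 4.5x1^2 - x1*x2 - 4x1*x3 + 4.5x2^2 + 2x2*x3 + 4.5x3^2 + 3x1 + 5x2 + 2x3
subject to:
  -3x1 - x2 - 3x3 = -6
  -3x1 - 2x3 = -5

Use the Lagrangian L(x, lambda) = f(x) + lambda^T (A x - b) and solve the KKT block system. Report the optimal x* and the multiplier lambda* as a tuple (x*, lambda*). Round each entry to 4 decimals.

Form the Lagrangian:
  L(x, lambda) = (1/2) x^T Q x + c^T x + lambda^T (A x - b)
Stationarity (grad_x L = 0): Q x + c + A^T lambda = 0.
Primal feasibility: A x = b.

This gives the KKT block system:
  [ Q   A^T ] [ x     ]   [-c ]
  [ A    0  ] [ lambda ] = [ b ]

Solving the linear system:
  x*      = (0.8687, -0.197, 1.197)
  lambda* = (4.7525, -2.6768)
  f(x*)   = 9.5732

x* = (0.8687, -0.197, 1.197), lambda* = (4.7525, -2.6768)


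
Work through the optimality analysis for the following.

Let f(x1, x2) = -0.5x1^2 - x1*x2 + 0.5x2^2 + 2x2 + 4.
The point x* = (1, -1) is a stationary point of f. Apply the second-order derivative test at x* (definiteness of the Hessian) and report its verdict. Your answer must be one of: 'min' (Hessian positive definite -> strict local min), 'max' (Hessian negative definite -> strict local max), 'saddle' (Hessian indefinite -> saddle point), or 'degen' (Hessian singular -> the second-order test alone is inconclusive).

Compute the Hessian H = grad^2 f:
  H = [[-1, -1], [-1, 1]]
Verify stationarity: grad f(x*) = H x* + g = (0, 0).
Eigenvalues of H: -1.4142, 1.4142.
Eigenvalues have mixed signs, so H is indefinite -> x* is a saddle point.

saddle


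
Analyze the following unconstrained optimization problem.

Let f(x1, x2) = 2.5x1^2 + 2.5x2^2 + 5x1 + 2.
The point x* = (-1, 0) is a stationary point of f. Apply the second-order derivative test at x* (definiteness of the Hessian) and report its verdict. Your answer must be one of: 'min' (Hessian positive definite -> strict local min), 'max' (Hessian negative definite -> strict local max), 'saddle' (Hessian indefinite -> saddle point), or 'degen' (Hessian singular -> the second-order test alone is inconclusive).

Compute the Hessian H = grad^2 f:
  H = [[5, 0], [0, 5]]
Verify stationarity: grad f(x*) = H x* + g = (0, 0).
Eigenvalues of H: 5, 5.
Both eigenvalues > 0, so H is positive definite -> x* is a strict local min.

min


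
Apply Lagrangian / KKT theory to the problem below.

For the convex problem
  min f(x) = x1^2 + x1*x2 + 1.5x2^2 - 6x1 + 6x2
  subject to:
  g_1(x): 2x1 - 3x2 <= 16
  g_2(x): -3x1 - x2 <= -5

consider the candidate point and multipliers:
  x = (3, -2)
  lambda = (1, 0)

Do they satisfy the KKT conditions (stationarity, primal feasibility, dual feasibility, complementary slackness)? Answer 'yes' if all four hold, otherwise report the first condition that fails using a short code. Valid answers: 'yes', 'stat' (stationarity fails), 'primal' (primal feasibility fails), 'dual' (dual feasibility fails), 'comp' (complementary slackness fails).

Gradient of f: grad f(x) = Q x + c = (-2, 3)
Constraint values g_i(x) = a_i^T x - b_i:
  g_1((3, -2)) = -4
  g_2((3, -2)) = -2
Stationarity residual: grad f(x) + sum_i lambda_i a_i = (0, 0)
  -> stationarity OK
Primal feasibility (all g_i <= 0): OK
Dual feasibility (all lambda_i >= 0): OK
Complementary slackness (lambda_i * g_i(x) = 0 for all i): FAILS

Verdict: the first failing condition is complementary_slackness -> comp.

comp


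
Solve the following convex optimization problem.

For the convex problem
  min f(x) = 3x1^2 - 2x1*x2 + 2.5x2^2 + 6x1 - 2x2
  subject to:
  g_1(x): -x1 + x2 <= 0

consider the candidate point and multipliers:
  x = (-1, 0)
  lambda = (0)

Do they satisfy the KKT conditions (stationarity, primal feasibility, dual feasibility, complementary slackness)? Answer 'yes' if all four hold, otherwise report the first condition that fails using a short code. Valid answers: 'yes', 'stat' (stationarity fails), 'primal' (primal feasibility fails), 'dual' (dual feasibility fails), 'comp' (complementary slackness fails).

Gradient of f: grad f(x) = Q x + c = (0, 0)
Constraint values g_i(x) = a_i^T x - b_i:
  g_1((-1, 0)) = 1
Stationarity residual: grad f(x) + sum_i lambda_i a_i = (0, 0)
  -> stationarity OK
Primal feasibility (all g_i <= 0): FAILS
Dual feasibility (all lambda_i >= 0): OK
Complementary slackness (lambda_i * g_i(x) = 0 for all i): OK

Verdict: the first failing condition is primal_feasibility -> primal.

primal


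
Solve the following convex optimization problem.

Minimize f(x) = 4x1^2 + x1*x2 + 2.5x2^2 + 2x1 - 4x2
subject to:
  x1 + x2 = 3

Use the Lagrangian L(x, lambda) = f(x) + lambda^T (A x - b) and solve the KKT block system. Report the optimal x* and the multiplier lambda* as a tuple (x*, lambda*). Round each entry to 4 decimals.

Form the Lagrangian:
  L(x, lambda) = (1/2) x^T Q x + c^T x + lambda^T (A x - b)
Stationarity (grad_x L = 0): Q x + c + A^T lambda = 0.
Primal feasibility: A x = b.

This gives the KKT block system:
  [ Q   A^T ] [ x     ]   [-c ]
  [ A    0  ] [ lambda ] = [ b ]

Solving the linear system:
  x*      = (0.5455, 2.4545)
  lambda* = (-8.8182)
  f(x*)   = 8.8636

x* = (0.5455, 2.4545), lambda* = (-8.8182)


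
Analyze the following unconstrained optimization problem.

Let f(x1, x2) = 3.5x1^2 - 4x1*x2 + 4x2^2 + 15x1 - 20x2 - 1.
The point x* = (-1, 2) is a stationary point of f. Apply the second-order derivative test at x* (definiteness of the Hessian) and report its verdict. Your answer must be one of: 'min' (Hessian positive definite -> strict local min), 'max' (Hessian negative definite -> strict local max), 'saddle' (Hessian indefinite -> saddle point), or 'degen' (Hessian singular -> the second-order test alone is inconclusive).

Compute the Hessian H = grad^2 f:
  H = [[7, -4], [-4, 8]]
Verify stationarity: grad f(x*) = H x* + g = (0, 0).
Eigenvalues of H: 3.4689, 11.5311.
Both eigenvalues > 0, so H is positive definite -> x* is a strict local min.

min


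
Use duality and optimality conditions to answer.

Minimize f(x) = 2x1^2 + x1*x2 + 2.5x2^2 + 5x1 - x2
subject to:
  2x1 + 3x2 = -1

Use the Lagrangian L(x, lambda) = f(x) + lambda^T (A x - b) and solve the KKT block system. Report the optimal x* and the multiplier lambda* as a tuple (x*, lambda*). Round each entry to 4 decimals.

Form the Lagrangian:
  L(x, lambda) = (1/2) x^T Q x + c^T x + lambda^T (A x - b)
Stationarity (grad_x L = 0): Q x + c + A^T lambda = 0.
Primal feasibility: A x = b.

This gives the KKT block system:
  [ Q   A^T ] [ x     ]   [-c ]
  [ A    0  ] [ lambda ] = [ b ]

Solving the linear system:
  x*      = (-1.3182, 0.5455)
  lambda* = (-0.1364)
  f(x*)   = -3.6364

x* = (-1.3182, 0.5455), lambda* = (-0.1364)


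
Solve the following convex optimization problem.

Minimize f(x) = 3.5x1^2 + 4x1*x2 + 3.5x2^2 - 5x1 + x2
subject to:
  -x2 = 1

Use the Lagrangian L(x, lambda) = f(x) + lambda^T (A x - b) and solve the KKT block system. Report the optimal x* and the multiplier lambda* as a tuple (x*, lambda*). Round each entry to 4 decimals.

Form the Lagrangian:
  L(x, lambda) = (1/2) x^T Q x + c^T x + lambda^T (A x - b)
Stationarity (grad_x L = 0): Q x + c + A^T lambda = 0.
Primal feasibility: A x = b.

This gives the KKT block system:
  [ Q   A^T ] [ x     ]   [-c ]
  [ A    0  ] [ lambda ] = [ b ]

Solving the linear system:
  x*      = (1.2857, -1)
  lambda* = (-0.8571)
  f(x*)   = -3.2857

x* = (1.2857, -1), lambda* = (-0.8571)


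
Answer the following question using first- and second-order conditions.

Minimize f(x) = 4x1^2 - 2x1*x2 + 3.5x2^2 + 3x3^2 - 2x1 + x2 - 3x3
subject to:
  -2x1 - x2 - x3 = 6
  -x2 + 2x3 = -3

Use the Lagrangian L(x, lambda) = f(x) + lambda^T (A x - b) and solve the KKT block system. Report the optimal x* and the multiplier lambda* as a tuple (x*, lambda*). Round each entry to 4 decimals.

Form the Lagrangian:
  L(x, lambda) = (1/2) x^T Q x + c^T x + lambda^T (A x - b)
Stationarity (grad_x L = 0): Q x + c + A^T lambda = 0.
Primal feasibility: A x = b.

This gives the KKT block system:
  [ Q   A^T ] [ x     ]   [-c ]
  [ A    0  ] [ lambda ] = [ b ]

Solving the linear system:
  x*      = (-1.5703, -0.9063, -1.9531)
  lambda* = (-6.375, 4.1719)
  f(x*)   = 29.4297

x* = (-1.5703, -0.9063, -1.9531), lambda* = (-6.375, 4.1719)


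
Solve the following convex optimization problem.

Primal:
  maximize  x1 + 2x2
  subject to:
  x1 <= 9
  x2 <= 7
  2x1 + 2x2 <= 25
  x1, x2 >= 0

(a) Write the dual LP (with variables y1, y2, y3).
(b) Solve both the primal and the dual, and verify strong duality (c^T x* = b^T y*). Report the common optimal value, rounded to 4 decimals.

The standard primal-dual pair for 'max c^T x s.t. A x <= b, x >= 0' is:
  Dual:  min b^T y  s.t.  A^T y >= c,  y >= 0.

So the dual LP is:
  minimize  9y1 + 7y2 + 25y3
  subject to:
    y1 + 2y3 >= 1
    y2 + 2y3 >= 2
    y1, y2, y3 >= 0

Solving the primal: x* = (5.5, 7).
  primal value c^T x* = 19.5.
Solving the dual: y* = (0, 1, 0.5).
  dual value b^T y* = 19.5.
Strong duality: c^T x* = b^T y*. Confirmed.

19.5


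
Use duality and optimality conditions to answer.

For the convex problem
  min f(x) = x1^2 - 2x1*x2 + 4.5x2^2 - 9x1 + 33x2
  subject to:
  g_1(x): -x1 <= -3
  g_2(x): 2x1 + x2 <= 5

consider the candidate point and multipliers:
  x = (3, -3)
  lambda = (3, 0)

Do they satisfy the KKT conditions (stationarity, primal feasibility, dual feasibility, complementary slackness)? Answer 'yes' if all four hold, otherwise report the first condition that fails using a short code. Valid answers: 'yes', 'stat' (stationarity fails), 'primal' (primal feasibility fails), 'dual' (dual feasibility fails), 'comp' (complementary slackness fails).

Gradient of f: grad f(x) = Q x + c = (3, 0)
Constraint values g_i(x) = a_i^T x - b_i:
  g_1((3, -3)) = 0
  g_2((3, -3)) = -2
Stationarity residual: grad f(x) + sum_i lambda_i a_i = (0, 0)
  -> stationarity OK
Primal feasibility (all g_i <= 0): OK
Dual feasibility (all lambda_i >= 0): OK
Complementary slackness (lambda_i * g_i(x) = 0 for all i): OK

Verdict: yes, KKT holds.

yes


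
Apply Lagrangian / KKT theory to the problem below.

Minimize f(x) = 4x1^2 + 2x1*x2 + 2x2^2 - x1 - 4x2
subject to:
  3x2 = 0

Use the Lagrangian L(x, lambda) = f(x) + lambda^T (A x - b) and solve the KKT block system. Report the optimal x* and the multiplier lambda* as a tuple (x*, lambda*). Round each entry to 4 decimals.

Form the Lagrangian:
  L(x, lambda) = (1/2) x^T Q x + c^T x + lambda^T (A x - b)
Stationarity (grad_x L = 0): Q x + c + A^T lambda = 0.
Primal feasibility: A x = b.

This gives the KKT block system:
  [ Q   A^T ] [ x     ]   [-c ]
  [ A    0  ] [ lambda ] = [ b ]

Solving the linear system:
  x*      = (0.125, 0)
  lambda* = (1.25)
  f(x*)   = -0.0625

x* = (0.125, 0), lambda* = (1.25)


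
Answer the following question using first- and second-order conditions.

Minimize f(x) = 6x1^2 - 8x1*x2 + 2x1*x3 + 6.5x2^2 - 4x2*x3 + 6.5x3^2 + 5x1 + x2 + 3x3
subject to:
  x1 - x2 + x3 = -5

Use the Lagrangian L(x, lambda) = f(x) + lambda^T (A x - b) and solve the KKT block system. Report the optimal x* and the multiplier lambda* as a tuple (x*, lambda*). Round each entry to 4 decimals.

Form the Lagrangian:
  L(x, lambda) = (1/2) x^T Q x + c^T x + lambda^T (A x - b)
Stationarity (grad_x L = 0): Q x + c + A^T lambda = 0.
Primal feasibility: A x = b.

This gives the KKT block system:
  [ Q   A^T ] [ x     ]   [-c ]
  [ A    0  ] [ lambda ] = [ b ]

Solving the linear system:
  x*      = (-2.6863, 0.0392, -2.2745)
  lambda* = (32.098)
  f(x*)   = 70.1373

x* = (-2.6863, 0.0392, -2.2745), lambda* = (32.098)


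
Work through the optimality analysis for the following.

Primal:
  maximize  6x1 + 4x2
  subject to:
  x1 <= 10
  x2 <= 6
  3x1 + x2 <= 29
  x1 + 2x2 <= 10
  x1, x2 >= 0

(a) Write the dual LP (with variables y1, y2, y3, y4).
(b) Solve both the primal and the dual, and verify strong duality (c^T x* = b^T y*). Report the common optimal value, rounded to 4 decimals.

The standard primal-dual pair for 'max c^T x s.t. A x <= b, x >= 0' is:
  Dual:  min b^T y  s.t.  A^T y >= c,  y >= 0.

So the dual LP is:
  minimize  10y1 + 6y2 + 29y3 + 10y4
  subject to:
    y1 + 3y3 + y4 >= 6
    y2 + y3 + 2y4 >= 4
    y1, y2, y3, y4 >= 0

Solving the primal: x* = (9.6, 0.2).
  primal value c^T x* = 58.4.
Solving the dual: y* = (0, 0, 1.6, 1.2).
  dual value b^T y* = 58.4.
Strong duality: c^T x* = b^T y*. Confirmed.

58.4


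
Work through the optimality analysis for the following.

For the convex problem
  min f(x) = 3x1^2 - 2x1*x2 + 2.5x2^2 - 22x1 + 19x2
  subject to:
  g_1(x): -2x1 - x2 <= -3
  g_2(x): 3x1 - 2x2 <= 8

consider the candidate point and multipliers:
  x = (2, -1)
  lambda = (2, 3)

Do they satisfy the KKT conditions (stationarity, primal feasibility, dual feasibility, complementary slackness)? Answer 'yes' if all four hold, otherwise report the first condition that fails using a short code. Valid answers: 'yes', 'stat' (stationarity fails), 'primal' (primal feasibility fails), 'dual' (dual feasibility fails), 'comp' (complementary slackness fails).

Gradient of f: grad f(x) = Q x + c = (-8, 10)
Constraint values g_i(x) = a_i^T x - b_i:
  g_1((2, -1)) = 0
  g_2((2, -1)) = 0
Stationarity residual: grad f(x) + sum_i lambda_i a_i = (-3, 2)
  -> stationarity FAILS
Primal feasibility (all g_i <= 0): OK
Dual feasibility (all lambda_i >= 0): OK
Complementary slackness (lambda_i * g_i(x) = 0 for all i): OK

Verdict: the first failing condition is stationarity -> stat.

stat


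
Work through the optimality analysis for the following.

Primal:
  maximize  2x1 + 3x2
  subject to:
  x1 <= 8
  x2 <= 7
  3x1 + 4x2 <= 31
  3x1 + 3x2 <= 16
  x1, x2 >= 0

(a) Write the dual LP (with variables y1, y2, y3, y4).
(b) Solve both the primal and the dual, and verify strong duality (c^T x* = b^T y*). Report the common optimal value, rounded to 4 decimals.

The standard primal-dual pair for 'max c^T x s.t. A x <= b, x >= 0' is:
  Dual:  min b^T y  s.t.  A^T y >= c,  y >= 0.

So the dual LP is:
  minimize  8y1 + 7y2 + 31y3 + 16y4
  subject to:
    y1 + 3y3 + 3y4 >= 2
    y2 + 4y3 + 3y4 >= 3
    y1, y2, y3, y4 >= 0

Solving the primal: x* = (0, 5.3333).
  primal value c^T x* = 16.
Solving the dual: y* = (0, 0, 0, 1).
  dual value b^T y* = 16.
Strong duality: c^T x* = b^T y*. Confirmed.

16


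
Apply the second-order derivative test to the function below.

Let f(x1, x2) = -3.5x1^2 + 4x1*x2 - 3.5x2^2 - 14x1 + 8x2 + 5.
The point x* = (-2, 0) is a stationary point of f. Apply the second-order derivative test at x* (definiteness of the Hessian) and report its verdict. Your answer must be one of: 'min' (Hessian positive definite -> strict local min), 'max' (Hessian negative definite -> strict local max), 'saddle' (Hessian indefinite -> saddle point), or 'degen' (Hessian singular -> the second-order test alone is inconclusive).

Compute the Hessian H = grad^2 f:
  H = [[-7, 4], [4, -7]]
Verify stationarity: grad f(x*) = H x* + g = (0, 0).
Eigenvalues of H: -11, -3.
Both eigenvalues < 0, so H is negative definite -> x* is a strict local max.

max


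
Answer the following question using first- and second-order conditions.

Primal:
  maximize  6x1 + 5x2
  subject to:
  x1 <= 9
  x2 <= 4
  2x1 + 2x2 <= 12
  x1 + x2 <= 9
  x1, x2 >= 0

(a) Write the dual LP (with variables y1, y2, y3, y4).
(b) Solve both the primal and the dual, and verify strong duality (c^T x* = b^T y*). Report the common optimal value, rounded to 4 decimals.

The standard primal-dual pair for 'max c^T x s.t. A x <= b, x >= 0' is:
  Dual:  min b^T y  s.t.  A^T y >= c,  y >= 0.

So the dual LP is:
  minimize  9y1 + 4y2 + 12y3 + 9y4
  subject to:
    y1 + 2y3 + y4 >= 6
    y2 + 2y3 + y4 >= 5
    y1, y2, y3, y4 >= 0

Solving the primal: x* = (6, 0).
  primal value c^T x* = 36.
Solving the dual: y* = (0, 0, 3, 0).
  dual value b^T y* = 36.
Strong duality: c^T x* = b^T y*. Confirmed.

36


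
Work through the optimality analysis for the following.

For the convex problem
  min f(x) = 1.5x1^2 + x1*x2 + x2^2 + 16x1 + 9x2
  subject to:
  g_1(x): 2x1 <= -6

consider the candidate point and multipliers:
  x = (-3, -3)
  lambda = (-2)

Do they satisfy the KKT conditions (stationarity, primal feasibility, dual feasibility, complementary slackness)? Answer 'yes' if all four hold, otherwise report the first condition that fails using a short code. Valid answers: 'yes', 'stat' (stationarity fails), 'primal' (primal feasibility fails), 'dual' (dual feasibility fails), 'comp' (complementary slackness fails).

Gradient of f: grad f(x) = Q x + c = (4, 0)
Constraint values g_i(x) = a_i^T x - b_i:
  g_1((-3, -3)) = 0
Stationarity residual: grad f(x) + sum_i lambda_i a_i = (0, 0)
  -> stationarity OK
Primal feasibility (all g_i <= 0): OK
Dual feasibility (all lambda_i >= 0): FAILS
Complementary slackness (lambda_i * g_i(x) = 0 for all i): OK

Verdict: the first failing condition is dual_feasibility -> dual.

dual


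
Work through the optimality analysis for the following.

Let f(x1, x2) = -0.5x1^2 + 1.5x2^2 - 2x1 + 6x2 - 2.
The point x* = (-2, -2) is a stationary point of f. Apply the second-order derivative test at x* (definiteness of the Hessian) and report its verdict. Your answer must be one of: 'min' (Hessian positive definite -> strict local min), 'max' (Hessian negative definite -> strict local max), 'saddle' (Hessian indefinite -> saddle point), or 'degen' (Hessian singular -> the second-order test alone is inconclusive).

Compute the Hessian H = grad^2 f:
  H = [[-1, 0], [0, 3]]
Verify stationarity: grad f(x*) = H x* + g = (0, 0).
Eigenvalues of H: -1, 3.
Eigenvalues have mixed signs, so H is indefinite -> x* is a saddle point.

saddle


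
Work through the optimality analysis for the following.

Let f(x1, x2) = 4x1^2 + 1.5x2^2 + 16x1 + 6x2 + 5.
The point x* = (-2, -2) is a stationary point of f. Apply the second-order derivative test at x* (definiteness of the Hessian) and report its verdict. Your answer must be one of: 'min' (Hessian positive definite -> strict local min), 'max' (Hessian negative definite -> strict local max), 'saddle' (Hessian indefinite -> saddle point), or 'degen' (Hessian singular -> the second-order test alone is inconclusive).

Compute the Hessian H = grad^2 f:
  H = [[8, 0], [0, 3]]
Verify stationarity: grad f(x*) = H x* + g = (0, 0).
Eigenvalues of H: 3, 8.
Both eigenvalues > 0, so H is positive definite -> x* is a strict local min.

min


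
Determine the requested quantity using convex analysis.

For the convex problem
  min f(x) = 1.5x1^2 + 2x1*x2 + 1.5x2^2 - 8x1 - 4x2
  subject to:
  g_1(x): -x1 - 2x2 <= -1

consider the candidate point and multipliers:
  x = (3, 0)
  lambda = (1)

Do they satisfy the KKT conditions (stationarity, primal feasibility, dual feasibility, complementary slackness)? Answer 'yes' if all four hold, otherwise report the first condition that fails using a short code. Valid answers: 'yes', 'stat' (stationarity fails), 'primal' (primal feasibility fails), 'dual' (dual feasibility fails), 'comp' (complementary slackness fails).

Gradient of f: grad f(x) = Q x + c = (1, 2)
Constraint values g_i(x) = a_i^T x - b_i:
  g_1((3, 0)) = -2
Stationarity residual: grad f(x) + sum_i lambda_i a_i = (0, 0)
  -> stationarity OK
Primal feasibility (all g_i <= 0): OK
Dual feasibility (all lambda_i >= 0): OK
Complementary slackness (lambda_i * g_i(x) = 0 for all i): FAILS

Verdict: the first failing condition is complementary_slackness -> comp.

comp


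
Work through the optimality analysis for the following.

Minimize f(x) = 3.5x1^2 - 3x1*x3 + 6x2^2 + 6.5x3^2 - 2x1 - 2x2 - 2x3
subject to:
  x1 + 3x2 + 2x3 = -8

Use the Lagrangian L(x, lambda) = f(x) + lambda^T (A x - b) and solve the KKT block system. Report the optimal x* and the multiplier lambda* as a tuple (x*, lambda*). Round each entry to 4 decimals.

Form the Lagrangian:
  L(x, lambda) = (1/2) x^T Q x + c^T x + lambda^T (A x - b)
Stationarity (grad_x L = 0): Q x + c + A^T lambda = 0.
Primal feasibility: A x = b.

This gives the KKT block system:
  [ Q   A^T ] [ x     ]   [-c ]
  [ A    0  ] [ lambda ] = [ b ]

Solving the linear system:
  x*      = (-1.1659, -1.5124, -1.1485)
  lambda* = (6.7162)
  f(x*)   = 30.6914

x* = (-1.1659, -1.5124, -1.1485), lambda* = (6.7162)
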